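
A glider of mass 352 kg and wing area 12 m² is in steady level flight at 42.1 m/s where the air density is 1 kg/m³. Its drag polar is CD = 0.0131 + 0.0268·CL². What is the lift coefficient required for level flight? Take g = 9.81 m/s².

Weight W = mg = 352 × 9.81 = 3453.1 N; in level flight L = W.
Dynamic pressure q = 0.5 × 1 × 42.1² = 886.2 Pa.
CL = W/(q·S) = 3453.1 / (886.2 × 12) = 0.3247.

CL = 0.325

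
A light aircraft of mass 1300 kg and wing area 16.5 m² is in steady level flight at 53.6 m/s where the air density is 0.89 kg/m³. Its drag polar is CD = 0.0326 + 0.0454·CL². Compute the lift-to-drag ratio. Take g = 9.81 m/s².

In steady level flight, lift balances weight: W = mg = 1300 × 9.81 = 12753 N.
q = ½ρv² = ½ × 0.89 × 53.6² = 1278 Pa.
Required CL = L/(qS) = 12753/(1278·16.5) = 0.6046.
CD = 0.0326 + 0.0454 × 0.6046² = 0.04919.
L/D = CL/CD = 0.6046 / 0.04919 = 12.3

L/D = 12.3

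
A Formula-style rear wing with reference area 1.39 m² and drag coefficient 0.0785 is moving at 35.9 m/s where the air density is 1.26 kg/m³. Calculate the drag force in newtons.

D = 88.6 N

Dynamic pressure q = ½ρv² = ½ × 1.26 × 35.9² = 812 Pa.
D = q·S·CD = 812 × 1.39 × 0.0785 = 88.6 N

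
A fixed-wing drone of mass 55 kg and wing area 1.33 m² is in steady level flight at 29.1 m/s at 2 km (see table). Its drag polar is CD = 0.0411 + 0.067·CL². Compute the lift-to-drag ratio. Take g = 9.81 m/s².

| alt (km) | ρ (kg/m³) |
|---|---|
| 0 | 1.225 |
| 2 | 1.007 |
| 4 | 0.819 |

At 2 km, from the table: ρ = 1.007 kg/m³.
Level flight ⇒ L = W = m·g = 55 × 9.81 = 539.55 N.
Dynamic pressure q = 0.5 × 1.007 × 29.1² = 426.4 Pa.
CL = W/(q·S) = 539.55 / (426.4 × 1.33) = 0.9515.
CD = 0.0411 + 0.067 × 0.9515² = 0.1018.
L/D = CL/CD = 0.9515 / 0.1018 = 9.35

L/D = 9.35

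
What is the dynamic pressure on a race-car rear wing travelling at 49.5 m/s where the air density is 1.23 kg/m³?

q = ½ρv² = ½ × 1.23 × 49.5² = 1510 Pa

q = 1510 Pa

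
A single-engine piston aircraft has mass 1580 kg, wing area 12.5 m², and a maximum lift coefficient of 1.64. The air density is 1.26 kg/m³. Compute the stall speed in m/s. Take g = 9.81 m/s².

V_stall = 34.6 m/s

At stall, lift equals weight: L = W = m·g = 1580 × 9.81 = 15500 N.
From L = ½ρV²S·CL,max = W: V_stall = √(2W/(ρSCL,max)) = √(2·15500/(1.26·12.5·1.64))
V_stall = √1200 = 34.6 m/s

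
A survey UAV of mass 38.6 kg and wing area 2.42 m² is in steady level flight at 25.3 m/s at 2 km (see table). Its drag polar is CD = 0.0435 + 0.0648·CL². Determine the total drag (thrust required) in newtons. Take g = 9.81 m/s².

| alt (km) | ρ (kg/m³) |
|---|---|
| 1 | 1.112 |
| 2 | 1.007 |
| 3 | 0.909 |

At 2 km, from the table: ρ = 1.007 kg/m³.
Level flight ⇒ L = W = m·g = 38.6 × 9.81 = 378.67 N.
q = ½ρv² = ½ × 1.007 × 25.3² = 322.3 Pa.
Required CL = L/(qS) = 378.67/(322.3·2.42) = 0.4855.
CD = 0.0435 + 0.0648 × 0.4855² = 0.05877.
D = q·S·CD = 322.3 × 2.42 × 0.05877 = 45.84 N

D = 45.8 N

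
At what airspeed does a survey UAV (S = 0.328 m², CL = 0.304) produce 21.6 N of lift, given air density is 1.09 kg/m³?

v = 19.9 m/s

L = ½ρv²S·CL ⇒ v = √(2L/(ρ·S·CL))
v = √(2 × 21.6 / (1.09 × 0.328 × 0.304)) = √397.5 = 19.9 m/s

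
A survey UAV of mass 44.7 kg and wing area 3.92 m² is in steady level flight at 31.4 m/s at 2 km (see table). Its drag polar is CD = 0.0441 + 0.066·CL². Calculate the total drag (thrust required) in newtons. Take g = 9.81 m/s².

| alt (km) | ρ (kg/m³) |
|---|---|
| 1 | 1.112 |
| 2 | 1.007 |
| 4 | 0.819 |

At 2 km, from the table: ρ = 1.007 kg/m³.
Level flight ⇒ L = W = m·g = 44.7 × 9.81 = 438.51 N.
Dynamic pressure q = 0.5 × 1.007 × 31.4² = 496.4 Pa.
CL = 2W/(ρv²S) = 2×438.51/(1.007×31.4²×3.92) = 0.2253.
CD = 0.0441 + 0.066 × 0.2253² = 0.04745.
D = q·S·CD = 496.4 × 3.92 × 0.04745 = 92.34 N

D = 92.3 N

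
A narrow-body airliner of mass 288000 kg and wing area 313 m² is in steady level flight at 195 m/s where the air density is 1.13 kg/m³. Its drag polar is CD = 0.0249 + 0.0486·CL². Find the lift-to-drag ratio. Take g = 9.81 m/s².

L/D = 12.5

In steady level flight, lift balances weight: W = mg = 288000 × 9.81 = 2.8253×10^6 N.
q = ½ρv² = ½ × 1.13 × 195² = 21480 Pa.
Required CL = L/(qS) = 2.8253×10^6/(21480·313) = 0.4201.
CD = 0.0249 + 0.0486 × 0.4201² = 0.03348.
L/D = CL/CD = 0.4201 / 0.03348 = 12.5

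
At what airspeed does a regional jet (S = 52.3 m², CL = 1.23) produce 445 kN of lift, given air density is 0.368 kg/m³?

v = 194 m/s

L = ½ρv²S·CL ⇒ v = √(2L/(ρ·S·CL))
v = √(2 × 4.45×10^5 / (0.368 × 52.3 × 1.23)) = √37600 = 194 m/s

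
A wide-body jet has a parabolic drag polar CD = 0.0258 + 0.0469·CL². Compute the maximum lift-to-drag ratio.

For CD = CD0 + K·CL², (L/D)max occurs at CL* = √(CD0/K) and equals 1/(2√(K·CD0)).
(L/D)max = 1/(2√(0.0469 × 0.0258)) = 1/(2 × 0.03479) = 14.4

(L/D)max = 14.4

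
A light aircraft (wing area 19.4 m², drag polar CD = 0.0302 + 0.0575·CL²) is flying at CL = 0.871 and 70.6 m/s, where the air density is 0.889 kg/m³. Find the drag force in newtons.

CD = 0.0302 + 0.0575 × 0.871² = 0.07382
D = ½ρv²S·CD = ½ × 0.889 × 70.6² × 19.4 × 0.07382 = 3170 N

D = 3170 N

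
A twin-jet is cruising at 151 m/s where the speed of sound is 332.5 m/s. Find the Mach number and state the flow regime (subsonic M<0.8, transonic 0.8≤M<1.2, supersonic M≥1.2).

M = v/a = 151 / 332.5 = 0.454
M = 0.454 → subsonic.

M = 0.454 (subsonic)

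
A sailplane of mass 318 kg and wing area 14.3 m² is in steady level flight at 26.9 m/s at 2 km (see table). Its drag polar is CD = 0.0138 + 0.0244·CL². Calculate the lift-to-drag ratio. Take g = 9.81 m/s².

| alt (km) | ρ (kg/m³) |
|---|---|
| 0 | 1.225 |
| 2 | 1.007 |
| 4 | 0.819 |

At 2 km, from the table: ρ = 1.007 kg/m³.
Weight W = mg = 318 × 9.81 = 3119.6 N; in level flight L = W.
Dynamic pressure q = 0.5 × 1.007 × 26.9² = 364.3 Pa.
CL = W/(q·S) = 3119.6 / (364.3 × 14.3) = 0.5988.
CD = 0.0138 + 0.0244 × 0.5988² = 0.02255.
L/D = CL/CD = 0.5988 / 0.02255 = 26.6

L/D = 26.6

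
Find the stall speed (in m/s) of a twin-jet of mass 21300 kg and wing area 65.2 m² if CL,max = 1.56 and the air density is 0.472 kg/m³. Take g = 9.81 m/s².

Weight W = mg = 21300 × 9.81 = 2.09×10^5 N.
From L = ½ρV²S·CL,max = W: V_stall = √(2W/(ρSCL,max)) = √(2·2.09×10^5/(0.472·65.2·1.56))
V_stall = √8705 = 93.3 m/s

V_stall = 93.3 m/s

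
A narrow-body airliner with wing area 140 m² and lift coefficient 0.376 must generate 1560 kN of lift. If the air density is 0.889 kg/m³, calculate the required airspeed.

L = ½ρv²S·CL ⇒ v = √(2L/(ρ·S·CL))
v = √(2 × 1.56×10^6 / (0.889 × 140 × 0.376)) = √66670 = 258 m/s

v = 258 m/s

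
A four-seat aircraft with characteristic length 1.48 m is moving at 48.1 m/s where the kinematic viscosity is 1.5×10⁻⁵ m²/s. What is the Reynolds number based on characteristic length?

Re = v·c/ν = 48.1 × 1.48 / (1.5×10⁻⁵) = 4.75×10^6

Re = 4.75×10^6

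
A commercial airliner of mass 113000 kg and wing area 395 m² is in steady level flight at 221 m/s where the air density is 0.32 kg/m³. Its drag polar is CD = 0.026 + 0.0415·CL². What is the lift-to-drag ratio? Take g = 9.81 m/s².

In steady level flight, lift balances weight: W = mg = 113000 × 9.81 = 1.1085×10^6 N.
Dynamic pressure q = 0.5 × 0.32 × 221² = 7815 Pa.
CL = W/(q·S) = 1.1085×10^6 / (7815 × 395) = 0.3591.
CD = 0.026 + 0.0415 × 0.3591² = 0.03135.
L/D = CL/CD = 0.3591 / 0.03135 = 11.5

L/D = 11.5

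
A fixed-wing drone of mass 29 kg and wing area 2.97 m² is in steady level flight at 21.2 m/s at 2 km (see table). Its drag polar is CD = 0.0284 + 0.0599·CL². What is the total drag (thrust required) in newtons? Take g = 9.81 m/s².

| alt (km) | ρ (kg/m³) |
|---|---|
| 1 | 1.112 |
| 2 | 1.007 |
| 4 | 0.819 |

D = 26.3 N

At 2 km, from the table: ρ = 1.007 kg/m³.
Level flight ⇒ L = W = m·g = 29 × 9.81 = 284.49 N.
Dynamic pressure q = 0.5 × 1.007 × 21.2² = 226.3 Pa.
CL = W/(q·S) = 284.49 / (226.3 × 2.97) = 0.4233.
CD = 0.0284 + 0.0599 × 0.4233² = 0.03913.
D = q·S·CD = 226.3 × 2.97 × 0.03913 = 26.3 N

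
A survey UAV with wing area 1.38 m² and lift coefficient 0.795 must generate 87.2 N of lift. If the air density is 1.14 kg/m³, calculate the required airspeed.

L = ½ρv²S·CL ⇒ v = √(2L/(ρ·S·CL))
v = √(2 × 87.2 / (1.14 × 1.38 × 0.795)) = √139.4 = 11.8 m/s

v = 11.8 m/s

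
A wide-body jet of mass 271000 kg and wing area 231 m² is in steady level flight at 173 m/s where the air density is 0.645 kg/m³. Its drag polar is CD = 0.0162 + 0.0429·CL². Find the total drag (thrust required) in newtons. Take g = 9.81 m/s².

Weight W = mg = 271000 × 9.81 = 2.6585×10^6 N; in level flight L = W.
q = ½ρv² = ½ × 0.645 × 173² = 9652 Pa.
CL = 2W/(ρv²S) = 2×2.6585×10^6/(0.645×173²×231) = 1.192.
CD = 0.0162 + 0.0429 × 1.192² = 0.07719.
D = q·S·CD = 9652 × 231 × 0.07719 = 1.721×10^5 N

D = 1.72×10^5 N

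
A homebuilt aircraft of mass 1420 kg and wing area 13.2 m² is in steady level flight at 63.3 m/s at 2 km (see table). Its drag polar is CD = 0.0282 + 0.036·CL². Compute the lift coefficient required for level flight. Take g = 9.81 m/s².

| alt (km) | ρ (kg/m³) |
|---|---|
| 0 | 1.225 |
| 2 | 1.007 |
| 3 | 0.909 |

CL = 0.523

At 2 km, from the table: ρ = 1.007 kg/m³.
In steady level flight, lift balances weight: W = mg = 1420 × 9.81 = 13930 N.
q = ½ρv² = ½ × 1.007 × 63.3² = 2017 Pa.
CL = 2W/(ρv²S) = 2×13930/(1.007×63.3²×13.2) = 0.5231.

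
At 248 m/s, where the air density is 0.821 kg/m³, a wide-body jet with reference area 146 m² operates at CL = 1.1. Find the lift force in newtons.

Dynamic pressure q = ½ρv² = ½ × 0.821 × 248² = 25250 Pa.
L = q·S·CL = 25250 × 146 × 1.1 = 4.05×10^6 N ≈ 4050 kN

L = 4.05×10^6 N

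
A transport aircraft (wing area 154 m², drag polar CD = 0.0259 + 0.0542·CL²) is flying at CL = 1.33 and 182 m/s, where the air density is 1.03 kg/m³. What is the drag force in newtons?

CD = 0.0259 + 0.0542 × 1.33² = 0.1218
D = ½ρv²S·CD = ½ × 1.03 × 182² × 154 × 0.1218 = 3.2×10^5 N

D = 3.2×10^5 N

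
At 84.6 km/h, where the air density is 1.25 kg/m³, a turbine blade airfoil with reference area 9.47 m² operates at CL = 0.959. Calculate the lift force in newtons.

Convert speed: v = 84.6 km/h ÷ 3.6 = 23.5 m/s.
L = ½ρv²S·CL = ½ × 1.25 × 23.5² × 9.47 × 0.959 = 3130 N

L = 3130 N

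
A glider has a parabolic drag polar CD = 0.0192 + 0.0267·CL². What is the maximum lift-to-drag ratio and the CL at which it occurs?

For CD = CD0 + K·CL², (L/D)max occurs at CL* = √(CD0/K) and equals 1/(2√(K·CD0)).
(L/D)max = 1/(2√(0.0267 × 0.0192)) = 1/(2 × 0.02264) = 22.1
CL* = √(0.0192/0.0267) = 0.848

(L/D)max = 22.1, at CL = 0.848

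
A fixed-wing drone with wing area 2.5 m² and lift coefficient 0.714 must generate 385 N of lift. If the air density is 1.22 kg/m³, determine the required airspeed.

L = ½ρv²S·CL ⇒ v = √(2L/(ρ·S·CL))
v = √(2 × 385 / (1.22 × 2.5 × 0.714)) = √353.6 = 18.8 m/s

v = 18.8 m/s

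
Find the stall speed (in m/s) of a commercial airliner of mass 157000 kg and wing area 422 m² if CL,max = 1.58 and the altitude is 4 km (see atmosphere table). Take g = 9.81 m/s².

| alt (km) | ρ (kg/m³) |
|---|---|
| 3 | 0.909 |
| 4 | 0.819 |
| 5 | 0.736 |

V_stall = 75.1 m/s

At 4 km, from the table: ρ = 0.819 kg/m³.
Stall occurs when L = W at CL,max. W = mg = 157000 × 9.81 = 1.54×10^6 N.
V_stall = √(2W/(ρ·S·CL,max)) = √(2 × 1.54×10^6 / (0.819 × 422 × 1.58))
V_stall = √5641 = 75.1 m/s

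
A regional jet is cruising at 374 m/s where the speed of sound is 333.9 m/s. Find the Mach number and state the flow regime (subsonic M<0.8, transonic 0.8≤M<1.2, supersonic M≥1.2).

M = 1.12 (transonic)

M = v/a = 374 / 333.9 = 1.12
M = 1.12 → transonic.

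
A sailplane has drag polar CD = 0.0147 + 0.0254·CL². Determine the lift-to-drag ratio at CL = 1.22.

L/D = 23.2

CD = 0.0147 + 0.0254 × 1.22² = 0.05251
L/D = CL/CD = 1.22 / 0.05251 = 23.2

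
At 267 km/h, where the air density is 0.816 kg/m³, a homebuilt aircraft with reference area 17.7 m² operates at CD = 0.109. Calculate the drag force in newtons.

Convert speed: v = 267 km/h ÷ 3.6 = 74.17 m/s.
D = ½ρv²S·CD = ½ × 0.816 × 74.17² × 17.7 × 0.109 = 4330 N

D = 4330 N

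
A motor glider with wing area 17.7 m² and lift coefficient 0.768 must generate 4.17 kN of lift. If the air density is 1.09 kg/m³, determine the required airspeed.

v = 23.7 m/s

L = ½ρv²S·CL ⇒ v = √(2L/(ρ·S·CL))
v = √(2 × 4170 / (1.09 × 17.7 × 0.768)) = √562.9 = 23.7 m/s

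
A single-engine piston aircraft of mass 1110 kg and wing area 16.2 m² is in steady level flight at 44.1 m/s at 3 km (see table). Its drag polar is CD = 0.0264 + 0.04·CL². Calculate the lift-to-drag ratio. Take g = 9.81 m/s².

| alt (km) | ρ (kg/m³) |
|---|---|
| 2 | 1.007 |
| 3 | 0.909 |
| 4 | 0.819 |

L/D = 15.4

At 3 km, from the table: ρ = 0.909 kg/m³.
Weight W = mg = 1110 × 9.81 = 10889 N; in level flight L = W.
Dynamic pressure q = 0.5 × 0.909 × 44.1² = 883.9 Pa.
Required CL = L/(qS) = 10889/(883.9·16.2) = 0.7604.
CD = 0.0264 + 0.04 × 0.7604² = 0.04953.
L/D = CL/CD = 0.7604 / 0.04953 = 15.4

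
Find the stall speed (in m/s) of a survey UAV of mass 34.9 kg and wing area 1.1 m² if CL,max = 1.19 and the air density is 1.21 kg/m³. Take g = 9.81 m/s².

At stall, lift equals weight: L = W = m·g = 34.9 × 9.81 = 342.4 N.
From L = ½ρV²S·CL,max = W: V_stall = √(2W/(ρSCL,max)) = √(2·342.4/(1.21·1.1·1.19))
V_stall = √432.3 = 20.8 m/s

V_stall = 20.8 m/s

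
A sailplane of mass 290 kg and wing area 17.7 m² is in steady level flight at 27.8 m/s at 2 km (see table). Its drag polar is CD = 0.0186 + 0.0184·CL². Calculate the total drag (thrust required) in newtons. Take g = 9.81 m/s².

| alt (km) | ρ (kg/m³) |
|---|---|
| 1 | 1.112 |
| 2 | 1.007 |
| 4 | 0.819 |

At 2 km, from the table: ρ = 1.007 kg/m³.
Level flight ⇒ L = W = m·g = 290 × 9.81 = 2844.9 N.
Dynamic pressure q = 0.5 × 1.007 × 27.8² = 389.1 Pa.
CL = 2W/(ρv²S) = 2×2844.9/(1.007×27.8²×17.7) = 0.4131.
CD = 0.0186 + 0.0184 × 0.4131² = 0.02174.
D = q·S·CD = 389.1 × 17.7 × 0.02174 = 149.7 N

D = 150 N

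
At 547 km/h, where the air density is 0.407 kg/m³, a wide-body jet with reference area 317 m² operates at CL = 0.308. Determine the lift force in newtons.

L = 4.59×10^5 N

Convert speed: v = 547 km/h ÷ 3.6 = 151.9 m/s.
L = ½ρv²S·CL = ½ × 0.407 × 151.9² × 317 × 0.308 = 4.59×10^5 N ≈ 459 kN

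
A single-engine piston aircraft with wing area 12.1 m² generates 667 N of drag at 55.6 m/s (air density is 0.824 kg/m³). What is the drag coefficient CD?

CD = 0.0433

From D = ½ρv²S·CD, rearranging gives CD = 2D/(ρv²S).
CD = 2 × 667 / (0.824 × 55.6² × 12.1) = 0.0433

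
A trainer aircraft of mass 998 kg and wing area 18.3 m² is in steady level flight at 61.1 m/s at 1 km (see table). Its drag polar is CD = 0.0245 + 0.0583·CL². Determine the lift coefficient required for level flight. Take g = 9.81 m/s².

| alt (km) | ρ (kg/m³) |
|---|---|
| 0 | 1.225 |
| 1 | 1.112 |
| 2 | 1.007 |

At 1 km, from the table: ρ = 1.112 kg/m³.
Weight W = mg = 998 × 9.81 = 9790.4 N; in level flight L = W.
q = ½ρv² = ½ × 1.112 × 61.1² = 2076 Pa.
Required CL = L/(qS) = 9790.4/(2076·18.3) = 0.2577.

CL = 0.258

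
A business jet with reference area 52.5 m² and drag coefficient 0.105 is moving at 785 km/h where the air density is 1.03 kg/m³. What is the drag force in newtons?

Convert speed: v = 785 km/h ÷ 3.6 = 218.1 m/s.
Dynamic pressure q = ½ρv² = ½ × 1.03 × 218.1² = 24490 Pa.
D = q·S·CD = 24490 × 52.5 × 0.105 = 1.35×10^5 N ≈ 135 kN

D = 1.35×10^5 N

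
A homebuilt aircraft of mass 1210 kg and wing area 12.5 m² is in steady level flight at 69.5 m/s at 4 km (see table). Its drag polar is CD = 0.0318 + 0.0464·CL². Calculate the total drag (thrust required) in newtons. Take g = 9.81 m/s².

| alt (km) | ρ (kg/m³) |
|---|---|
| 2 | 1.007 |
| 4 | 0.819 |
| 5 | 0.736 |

D = 1050 N

At 4 km, from the table: ρ = 0.819 kg/m³.
Level flight ⇒ L = W = m·g = 1210 × 9.81 = 11870 N.
Dynamic pressure q = 0.5 × 0.819 × 69.5² = 1978 Pa.
Required CL = L/(qS) = 11870/(1978·12.5) = 0.4801.
CD = 0.0318 + 0.0464 × 0.4801² = 0.04249.
D = q·S·CD = 1978 × 12.5 × 0.04249 = 1051 N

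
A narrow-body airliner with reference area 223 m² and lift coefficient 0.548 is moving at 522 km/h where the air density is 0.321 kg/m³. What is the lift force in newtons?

Convert speed: v = 522 km/h ÷ 3.6 = 145 m/s.
Dynamic pressure q = ½ρv² = ½ × 0.321 × 145² = 3375 Pa.
L = q·S·CL = 3375 × 223 × 0.548 = 4.12×10^5 N ≈ 412 kN

L = 4.12×10^5 N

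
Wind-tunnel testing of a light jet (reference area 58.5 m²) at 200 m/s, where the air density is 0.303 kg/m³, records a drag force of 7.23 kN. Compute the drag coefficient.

From D = ½ρv²S·CD, rearranging gives CD = 2D/(ρv²S).
CD = 2 × 7230 / (0.303 × 200² × 58.5) = 0.0204

CD = 0.0204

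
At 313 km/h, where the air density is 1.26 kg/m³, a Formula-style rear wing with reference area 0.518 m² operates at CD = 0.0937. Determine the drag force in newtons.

D = 231 N

Convert speed: v = 313 km/h ÷ 3.6 = 86.94 m/s.
D = ½ρv²S·CD = ½ × 1.26 × 86.94² × 0.518 × 0.0937 = 231 N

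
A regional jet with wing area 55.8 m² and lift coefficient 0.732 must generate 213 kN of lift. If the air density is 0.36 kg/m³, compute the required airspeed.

L = ½ρv²S·CL ⇒ v = √(2L/(ρ·S·CL))
v = √(2 × 2.13×10^5 / (0.36 × 55.8 × 0.732)) = √28970 = 170 m/s

v = 170 m/s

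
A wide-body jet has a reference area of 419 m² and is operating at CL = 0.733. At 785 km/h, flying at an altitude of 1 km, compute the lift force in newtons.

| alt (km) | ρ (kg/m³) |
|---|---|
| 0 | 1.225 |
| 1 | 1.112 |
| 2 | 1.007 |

L = 8.12×10^6 N

At 1 km, from the table: ρ = 1.112 kg/m³.
Convert speed: v = 785 km/h ÷ 3.6 = 218.1 m/s.
Dynamic pressure q = ½ρv² = ½ × 1.112 × 218.1² = 26440 Pa.
L = q·S·CL = 26440 × 419 × 0.733 = 8.12×10^6 N ≈ 8120 kN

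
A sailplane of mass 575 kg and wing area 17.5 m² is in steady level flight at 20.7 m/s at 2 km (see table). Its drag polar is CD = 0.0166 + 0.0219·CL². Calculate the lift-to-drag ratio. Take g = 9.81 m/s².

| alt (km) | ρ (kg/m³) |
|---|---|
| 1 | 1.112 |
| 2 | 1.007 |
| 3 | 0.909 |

L/D = 22.8

At 2 km, from the table: ρ = 1.007 kg/m³.
In steady level flight, lift balances weight: W = mg = 575 × 9.81 = 5640.8 N.
q = ½ρv² = ½ × 1.007 × 20.7² = 215.7 Pa.
CL = 2W/(ρv²S) = 2×5640.8/(1.007×20.7²×17.5) = 1.494.
CD = 0.0166 + 0.0219 × 1.494² = 0.06548.
L/D = CL/CD = 1.494 / 0.06548 = 22.8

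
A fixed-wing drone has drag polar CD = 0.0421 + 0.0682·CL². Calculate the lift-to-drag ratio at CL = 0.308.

CD = 0.0421 + 0.0682 × 0.308² = 0.04857
L/D = CL/CD = 0.308 / 0.04857 = 6.34

L/D = 6.34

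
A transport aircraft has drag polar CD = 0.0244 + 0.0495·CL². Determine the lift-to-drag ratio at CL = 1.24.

L/D = 12.3

CD = 0.0244 + 0.0495 × 1.24² = 0.1005
L/D = CL/CD = 1.24 / 0.1005 = 12.3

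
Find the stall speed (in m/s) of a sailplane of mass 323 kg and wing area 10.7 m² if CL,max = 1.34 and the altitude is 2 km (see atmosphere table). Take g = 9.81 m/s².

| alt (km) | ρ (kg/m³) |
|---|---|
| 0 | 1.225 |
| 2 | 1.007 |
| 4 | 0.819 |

V_stall = 21 m/s

At 2 km, from the table: ρ = 1.007 kg/m³.
At stall, lift equals weight: L = W = m·g = 323 × 9.81 = 3169 N.
From L = ½ρV²S·CL,max = W: V_stall = √(2W/(ρSCL,max)) = √(2·3169/(1.007·10.7·1.34))
V_stall = √438.9 = 21 m/s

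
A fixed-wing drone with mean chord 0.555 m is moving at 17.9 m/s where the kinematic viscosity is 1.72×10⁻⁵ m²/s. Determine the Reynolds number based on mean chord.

Re = 5.78×10^5

Re = v·c/ν = 17.9 × 0.555 / (1.72×10⁻⁵) = 5.78×10^5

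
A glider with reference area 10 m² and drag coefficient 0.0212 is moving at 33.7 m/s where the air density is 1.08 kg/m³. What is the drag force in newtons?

D = ½ρv²S·CD = ½ × 1.08 × 33.7² × 10 × 0.0212 = 130 N

D = 130 N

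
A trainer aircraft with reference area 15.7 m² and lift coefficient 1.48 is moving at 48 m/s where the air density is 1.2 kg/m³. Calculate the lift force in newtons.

L = 32100 N

Dynamic pressure q = ½ρv² = ½ × 1.2 × 48² = 1382 Pa.
L = q·S·CL = 1382 × 15.7 × 1.48 = 32100 N ≈ 32.1 kN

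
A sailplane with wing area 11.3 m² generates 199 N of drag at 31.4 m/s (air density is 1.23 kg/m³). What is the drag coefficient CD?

From D = ½ρv²S·CD, rearranging gives CD = 2D/(ρv²S).
CD = 2 × 199 / (1.23 × 31.4² × 11.3) = 0.029

CD = 0.029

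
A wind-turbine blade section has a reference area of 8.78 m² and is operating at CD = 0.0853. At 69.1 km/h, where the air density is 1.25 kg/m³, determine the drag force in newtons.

D = 172 N

Convert speed: v = 69.1 km/h ÷ 3.6 = 19.19 m/s.
Dynamic pressure q = ½ρv² = ½ × 1.25 × 19.19² = 230.3 Pa.
D = q·S·CD = 230.3 × 8.78 × 0.0853 = 172 N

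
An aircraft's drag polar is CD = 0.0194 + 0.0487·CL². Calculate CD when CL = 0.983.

CD = 0.0665

CD = 0.0194 + 0.0487 × 0.983² = 0.0194 + 0.04706 = 0.0665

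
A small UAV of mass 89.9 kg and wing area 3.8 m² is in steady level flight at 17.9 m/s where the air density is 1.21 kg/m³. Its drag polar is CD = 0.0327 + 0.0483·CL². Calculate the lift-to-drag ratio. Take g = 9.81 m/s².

L/D = 11.7

In steady level flight, lift balances weight: W = mg = 89.9 × 9.81 = 881.92 N.
q = ½ρv² = ½ × 1.21 × 17.9² = 193.8 Pa.
CL = W/(q·S) = 881.92 / (193.8 × 3.8) = 1.197.
CD = 0.0327 + 0.0483 × 1.197² = 0.1019.
L/D = CL/CD = 1.197 / 0.1019 = 11.7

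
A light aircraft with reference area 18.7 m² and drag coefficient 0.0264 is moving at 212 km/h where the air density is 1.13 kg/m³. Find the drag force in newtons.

Convert speed: v = 212 km/h ÷ 3.6 = 58.89 m/s.
Dynamic pressure q = ½ρv² = ½ × 1.13 × 58.89² = 1959 Pa.
D = q·S·CD = 1959 × 18.7 × 0.0264 = 967 N

D = 967 N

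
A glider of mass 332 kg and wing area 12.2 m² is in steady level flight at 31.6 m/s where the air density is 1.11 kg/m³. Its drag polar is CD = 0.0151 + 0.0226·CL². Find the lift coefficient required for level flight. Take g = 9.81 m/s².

CL = 0.482

Level flight ⇒ L = W = m·g = 332 × 9.81 = 3256.9 N.
q = ½ρv² = ½ × 1.11 × 31.6² = 554.2 Pa.
CL = 2W/(ρv²S) = 2×3256.9/(1.11×31.6²×12.2) = 0.4817.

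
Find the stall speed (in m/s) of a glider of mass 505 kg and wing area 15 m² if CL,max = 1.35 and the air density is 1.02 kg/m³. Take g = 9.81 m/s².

Weight W = mg = 505 × 9.81 = 4954 N.
V_stall = √(2W/(ρ·S·CL,max)) = √(2 × 4954 / (1.02 × 15 × 1.35))
V_stall = √479.7 = 21.9 m/s

V_stall = 21.9 m/s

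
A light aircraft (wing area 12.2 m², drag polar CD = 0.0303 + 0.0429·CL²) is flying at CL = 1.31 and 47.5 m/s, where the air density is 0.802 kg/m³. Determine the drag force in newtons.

CD = 0.0303 + 0.0429 × 1.31² = 0.1039
D = ½ρv²S·CD = ½ × 0.802 × 47.5² × 12.2 × 0.1039 = 1150 N

D = 1150 N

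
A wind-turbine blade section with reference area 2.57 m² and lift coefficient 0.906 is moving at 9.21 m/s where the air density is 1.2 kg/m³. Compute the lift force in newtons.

L = ½ρv²S·CL = ½ × 1.2 × 9.21² × 2.57 × 0.906 = 119 N

L = 119 N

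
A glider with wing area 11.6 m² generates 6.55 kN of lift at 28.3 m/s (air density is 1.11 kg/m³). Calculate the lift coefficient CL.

CL = 1.27

From L = ½ρv²S·CL, rearranging gives CL = 2L/(ρv²S).
CL = 2 × 6550 / (1.11 × 28.3² × 11.6) = 1.27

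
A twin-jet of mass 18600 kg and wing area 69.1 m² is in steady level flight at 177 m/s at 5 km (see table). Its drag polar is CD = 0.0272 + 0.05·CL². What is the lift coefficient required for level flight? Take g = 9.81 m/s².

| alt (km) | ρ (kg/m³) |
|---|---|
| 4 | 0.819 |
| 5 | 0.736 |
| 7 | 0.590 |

At 5 km, from the table: ρ = 0.736 kg/m³.
Weight W = mg = 18600 × 9.81 = 1.8247×10^5 N; in level flight L = W.
Dynamic pressure q = 0.5 × 0.736 × 177² = 11530 Pa.
CL = 2W/(ρv²S) = 2×1.8247×10^5/(0.736×177²×69.1) = 0.229.

CL = 0.229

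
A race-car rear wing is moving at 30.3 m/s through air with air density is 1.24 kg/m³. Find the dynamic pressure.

q = ½ρv² = ½ × 1.24 × 30.3² = 569 Pa

q = 569 Pa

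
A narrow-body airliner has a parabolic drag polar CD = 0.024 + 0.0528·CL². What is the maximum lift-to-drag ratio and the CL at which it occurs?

(L/D)max = 14, at CL = 0.674

For CD = CD0 + K·CL², (L/D)max occurs at CL* = √(CD0/K) and equals 1/(2√(K·CD0)).
(L/D)max = 1/(2√(0.0528 × 0.024)) = 1/(2 × 0.0356) = 14
CL* = √(0.024/0.0528) = 0.674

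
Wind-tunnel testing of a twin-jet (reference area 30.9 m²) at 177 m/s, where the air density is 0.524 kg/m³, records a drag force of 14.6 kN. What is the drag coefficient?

From D = ½ρv²S·CD, rearranging gives CD = 2D/(ρv²S).
CD = 2 × 14600 / (0.524 × 177² × 30.9) = 0.0576

CD = 0.0576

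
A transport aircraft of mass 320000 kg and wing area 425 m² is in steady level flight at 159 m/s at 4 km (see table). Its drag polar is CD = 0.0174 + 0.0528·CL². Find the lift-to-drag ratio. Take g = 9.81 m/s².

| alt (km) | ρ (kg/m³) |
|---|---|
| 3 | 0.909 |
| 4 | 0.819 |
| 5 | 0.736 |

L/D = 16.1

At 4 km, from the table: ρ = 0.819 kg/m³.
Weight W = mg = 320000 × 9.81 = 3.1392×10^6 N; in level flight L = W.
Dynamic pressure q = 0.5 × 0.819 × 159² = 10350 Pa.
Required CL = L/(qS) = 3.1392×10^6/(10350·425) = 0.7135.
CD = 0.0174 + 0.0528 × 0.7135² = 0.04428.
L/D = CL/CD = 0.7135 / 0.04428 = 16.1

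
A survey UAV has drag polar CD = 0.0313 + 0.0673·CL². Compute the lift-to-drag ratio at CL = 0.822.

L/D = 10.7

CD = 0.0313 + 0.0673 × 0.822² = 0.07677
L/D = CL/CD = 0.822 / 0.07677 = 10.7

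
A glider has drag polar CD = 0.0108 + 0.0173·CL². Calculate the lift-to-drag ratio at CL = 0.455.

L/D = 31.6

CD = 0.0108 + 0.0173 × 0.455² = 0.01438
L/D = CL/CD = 0.455 / 0.01438 = 31.6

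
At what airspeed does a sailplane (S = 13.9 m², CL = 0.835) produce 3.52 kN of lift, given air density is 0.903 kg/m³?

v = 25.9 m/s

L = ½ρv²S·CL ⇒ v = √(2L/(ρ·S·CL))
v = √(2 × 3520 / (0.903 × 13.9 × 0.835)) = √671.7 = 25.9 m/s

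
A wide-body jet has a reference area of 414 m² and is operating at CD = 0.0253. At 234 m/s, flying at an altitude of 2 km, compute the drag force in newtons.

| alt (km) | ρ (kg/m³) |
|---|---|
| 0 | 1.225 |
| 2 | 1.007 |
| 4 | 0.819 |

D = 2.89×10^5 N

At 2 km, from the table: ρ = 1.007 kg/m³.
D = ½ρv²S·CD = ½ × 1.007 × 234² × 414 × 0.0253 = 2.89×10^5 N ≈ 289 kN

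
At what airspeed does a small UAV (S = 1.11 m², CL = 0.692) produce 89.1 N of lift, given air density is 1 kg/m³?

v = 15.2 m/s

L = ½ρv²S·CL ⇒ v = √(2L/(ρ·S·CL))
v = √(2 × 89.1 / (1 × 1.11 × 0.692)) = √232 = 15.2 m/s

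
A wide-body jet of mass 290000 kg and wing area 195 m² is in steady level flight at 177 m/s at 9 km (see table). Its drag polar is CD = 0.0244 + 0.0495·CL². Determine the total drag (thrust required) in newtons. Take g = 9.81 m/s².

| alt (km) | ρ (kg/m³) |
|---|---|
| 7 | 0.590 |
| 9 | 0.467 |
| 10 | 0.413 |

At 9 km, from the table: ρ = 0.467 kg/m³.
Weight W = mg = 290000 × 9.81 = 2.8449×10^6 N; in level flight L = W.
Dynamic pressure q = 0.5 × 0.467 × 177² = 7315 Pa.
CL = W/(q·S) = 2.8449×10^6 / (7315 × 195) = 1.994.
CD = 0.0244 + 0.0495 × 1.994² = 0.2213.
D = q·S·CD = 7315 × 195 × 0.2213 = 3.157×10^5 N

D = 3.16×10^5 N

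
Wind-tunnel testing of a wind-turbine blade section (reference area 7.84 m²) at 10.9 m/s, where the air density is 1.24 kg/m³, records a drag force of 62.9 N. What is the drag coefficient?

CD = 0.109

From D = ½ρv²S·CD, rearranging gives CD = 2D/(ρv²S).
CD = 2 × 62.9 / (1.24 × 10.9² × 7.84) = 0.109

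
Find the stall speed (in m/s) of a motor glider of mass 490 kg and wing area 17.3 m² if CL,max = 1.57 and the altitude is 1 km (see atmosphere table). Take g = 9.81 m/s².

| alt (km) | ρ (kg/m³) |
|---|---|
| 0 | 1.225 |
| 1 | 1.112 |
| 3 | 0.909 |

At 1 km, from the table: ρ = 1.112 kg/m³.
Stall occurs when L = W at CL,max. W = mg = 490 × 9.81 = 4807 N.
V_stall = √(2W/(ρ·S·CL,max)) = √(2 × 4807 / (1.112 × 17.3 × 1.57))
V_stall = √318.3 = 17.8 m/s

V_stall = 17.8 m/s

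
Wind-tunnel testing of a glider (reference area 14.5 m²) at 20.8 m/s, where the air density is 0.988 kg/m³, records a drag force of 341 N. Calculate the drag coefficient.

From D = ½ρv²S·CD, rearranging gives CD = 2D/(ρv²S).
CD = 2 × 341 / (0.988 × 20.8² × 14.5) = 0.11

CD = 0.11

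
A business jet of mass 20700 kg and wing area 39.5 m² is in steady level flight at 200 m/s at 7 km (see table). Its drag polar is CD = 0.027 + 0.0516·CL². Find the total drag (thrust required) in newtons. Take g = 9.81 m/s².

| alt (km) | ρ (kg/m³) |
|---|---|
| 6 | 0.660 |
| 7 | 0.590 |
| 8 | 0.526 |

At 7 km, from the table: ρ = 0.590 kg/m³.
Weight W = mg = 20700 × 9.81 = 2.0307×10^5 N; in level flight L = W.
Dynamic pressure q = 0.5 × 0.59 × 200² = 11800 Pa.
Required CL = L/(qS) = 2.0307×10^5/(11800·39.5) = 0.4357.
CD = 0.027 + 0.0516 × 0.4357² = 0.03679.
D = q·S·CD = 11800 × 39.5 × 0.03679 = 17150 N

D = 17100 N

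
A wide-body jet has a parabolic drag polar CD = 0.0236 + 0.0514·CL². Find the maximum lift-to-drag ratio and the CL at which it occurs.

For CD = CD0 + K·CL², (L/D)max occurs at CL* = √(CD0/K) and equals 1/(2√(K·CD0)).
(L/D)max = 1/(2√(0.0514 × 0.0236)) = 1/(2 × 0.03483) = 14.4
CL* = √(0.0236/0.0514) = 0.678

(L/D)max = 14.4, at CL = 0.678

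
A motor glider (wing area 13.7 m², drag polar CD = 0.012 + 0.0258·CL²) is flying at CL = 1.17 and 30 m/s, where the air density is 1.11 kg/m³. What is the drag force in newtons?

CD = 0.012 + 0.0258 × 1.17² = 0.04732
D = ½ρv²S·CD = ½ × 1.11 × 30² × 13.7 × 0.04732 = 324 N

D = 324 N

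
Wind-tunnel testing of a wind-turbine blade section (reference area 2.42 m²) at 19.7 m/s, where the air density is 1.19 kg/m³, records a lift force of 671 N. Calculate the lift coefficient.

CL = 1.2

From L = ½ρv²S·CL, rearranging gives CL = 2L/(ρv²S).
CL = 2 × 671 / (1.19 × 19.7² × 2.42) = 1.2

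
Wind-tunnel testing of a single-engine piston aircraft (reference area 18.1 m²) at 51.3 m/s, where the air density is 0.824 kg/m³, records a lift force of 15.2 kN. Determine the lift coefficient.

CL = 0.775

From L = ½ρv²S·CL, rearranging gives CL = 2L/(ρv²S).
CL = 2 × 15200 / (0.824 × 51.3² × 18.1) = 0.775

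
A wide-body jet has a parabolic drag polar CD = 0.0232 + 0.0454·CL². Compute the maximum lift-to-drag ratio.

For CD = CD0 + K·CL², (L/D)max occurs at CL* = √(CD0/K) and equals 1/(2√(K·CD0)).
(L/D)max = 1/(2√(0.0454 × 0.0232)) = 1/(2 × 0.03245) = 15.4

(L/D)max = 15.4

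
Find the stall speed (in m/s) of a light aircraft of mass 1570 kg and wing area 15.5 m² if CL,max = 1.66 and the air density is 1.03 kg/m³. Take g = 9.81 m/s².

Weight W = mg = 1570 × 9.81 = 15400 N.
From L = ½ρV²S·CL,max = W: V_stall = √(2W/(ρSCL,max)) = √(2·15400/(1.03·15.5·1.66))
V_stall = √1162 = 34.1 m/s

V_stall = 34.1 m/s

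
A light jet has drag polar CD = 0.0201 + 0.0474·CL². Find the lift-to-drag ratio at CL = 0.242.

CD = 0.0201 + 0.0474 × 0.242² = 0.02288
L/D = CL/CD = 0.242 / 0.02288 = 10.6

L/D = 10.6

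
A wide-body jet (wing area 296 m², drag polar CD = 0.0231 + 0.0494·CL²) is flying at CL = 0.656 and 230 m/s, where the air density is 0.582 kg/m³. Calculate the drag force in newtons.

CD = 0.0231 + 0.0494 × 0.656² = 0.04436
D = ½ρv²S·CD = ½ × 0.582 × 230² × 296 × 0.04436 = 2.02×10^5 N

D = 2.02×10^5 N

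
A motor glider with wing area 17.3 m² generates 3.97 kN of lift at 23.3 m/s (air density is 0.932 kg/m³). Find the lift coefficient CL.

CL = 0.907

From L = ½ρv²S·CL, rearranging gives CL = 2L/(ρv²S).
CL = 2 × 3970 / (0.932 × 23.3² × 17.3) = 0.907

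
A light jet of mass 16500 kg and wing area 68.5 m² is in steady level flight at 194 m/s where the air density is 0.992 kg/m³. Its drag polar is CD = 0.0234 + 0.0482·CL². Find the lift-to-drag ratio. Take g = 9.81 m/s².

L/D = 5.24

In steady level flight, lift balances weight: W = mg = 16500 × 9.81 = 1.6186×10^5 N.
q = ½ρv² = ½ × 0.992 × 194² = 18670 Pa.
CL = 2W/(ρv²S) = 2×1.6186×10^5/(0.992×194²×68.5) = 0.1266.
CD = 0.0234 + 0.0482 × 0.1266² = 0.02417.
L/D = CL/CD = 0.1266 / 0.02417 = 5.24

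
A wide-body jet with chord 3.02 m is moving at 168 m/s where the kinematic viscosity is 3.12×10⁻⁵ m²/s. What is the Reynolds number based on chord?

Re = 1.63×10^7

Re = v·c/ν = 168 × 3.02 / (3.12×10⁻⁵) = 1.63×10^7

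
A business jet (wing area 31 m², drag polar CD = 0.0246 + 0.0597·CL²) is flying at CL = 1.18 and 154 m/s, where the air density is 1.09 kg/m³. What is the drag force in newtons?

D = 43200 N

CD = 0.0246 + 0.0597 × 1.18² = 0.1077
D = ½ρv²S·CD = ½ × 1.09 × 154² × 31 × 0.1077 = 43200 N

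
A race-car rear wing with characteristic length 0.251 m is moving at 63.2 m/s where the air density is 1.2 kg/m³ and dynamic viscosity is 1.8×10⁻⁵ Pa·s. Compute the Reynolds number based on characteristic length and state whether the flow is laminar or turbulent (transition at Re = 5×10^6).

Re = ρ·v·c/μ = 1.2 × 63.2 × 0.251 / (1.8×10⁻⁵) = 1.06×10^6
Since 1.06×10^6 < 5×10^6, the flow is laminar.

Re = 1.06×10^6 (laminar)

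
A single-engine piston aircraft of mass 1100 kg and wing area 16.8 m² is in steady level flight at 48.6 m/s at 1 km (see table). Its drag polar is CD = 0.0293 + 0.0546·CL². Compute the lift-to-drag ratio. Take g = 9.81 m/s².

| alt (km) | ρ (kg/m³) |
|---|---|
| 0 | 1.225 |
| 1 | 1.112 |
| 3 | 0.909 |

At 1 km, from the table: ρ = 1.112 kg/m³.
Weight W = mg = 1100 × 9.81 = 10791 N; in level flight L = W.
Dynamic pressure q = 0.5 × 1.112 × 48.6² = 1313 Pa.
CL = W/(q·S) = 10791 / (1313 × 16.8) = 0.4891.
CD = 0.0293 + 0.0546 × 0.4891² = 0.04236.
L/D = CL/CD = 0.4891 / 0.04236 = 11.5

L/D = 11.5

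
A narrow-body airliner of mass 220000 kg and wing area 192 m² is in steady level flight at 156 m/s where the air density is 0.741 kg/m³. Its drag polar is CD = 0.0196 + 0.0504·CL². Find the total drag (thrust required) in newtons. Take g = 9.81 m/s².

Weight W = mg = 220000 × 9.81 = 2.1582×10^6 N; in level flight L = W.
Dynamic pressure q = 0.5 × 0.741 × 156² = 9016 Pa.
CL = 2W/(ρv²S) = 2×2.1582×10^6/(0.741×156²×192) = 1.247.
CD = 0.0196 + 0.0504 × 1.247² = 0.09793.
D = q·S·CD = 9016 × 192 × 0.09793 = 1.695×10^5 N

D = 1.7×10^5 N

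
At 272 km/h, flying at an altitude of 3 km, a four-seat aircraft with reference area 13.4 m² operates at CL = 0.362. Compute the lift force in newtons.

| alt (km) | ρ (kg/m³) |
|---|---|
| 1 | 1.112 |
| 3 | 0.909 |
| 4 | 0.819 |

L = 12600 N

At 3 km, from the table: ρ = 0.909 kg/m³.
Convert speed: v = 272 km/h ÷ 3.6 = 75.56 m/s.
Dynamic pressure q = ½ρv² = ½ × 0.909 × 75.56² = 2595 Pa.
L = q·S·CL = 2595 × 13.4 × 0.362 = 12600 N ≈ 12.6 kN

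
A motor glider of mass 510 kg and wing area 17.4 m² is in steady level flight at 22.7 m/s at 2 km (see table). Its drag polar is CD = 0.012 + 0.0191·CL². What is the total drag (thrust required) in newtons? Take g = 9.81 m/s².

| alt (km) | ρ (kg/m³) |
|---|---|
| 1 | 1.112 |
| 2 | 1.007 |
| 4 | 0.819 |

D = 160 N

At 2 km, from the table: ρ = 1.007 kg/m³.
In steady level flight, lift balances weight: W = mg = 510 × 9.81 = 5003.1 N.
Dynamic pressure q = 0.5 × 1.007 × 22.7² = 259.4 Pa.
CL = 2W/(ρv²S) = 2×5003.1/(1.007×22.7²×17.4) = 1.108.
CD = 0.012 + 0.0191 × 1.108² = 0.03546.
D = q·S·CD = 259.4 × 17.4 × 0.03546 = 160.1 N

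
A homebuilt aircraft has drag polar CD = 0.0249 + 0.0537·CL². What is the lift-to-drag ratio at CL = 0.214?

CD = 0.0249 + 0.0537 × 0.214² = 0.02736
L/D = CL/CD = 0.214 / 0.02736 = 7.82

L/D = 7.82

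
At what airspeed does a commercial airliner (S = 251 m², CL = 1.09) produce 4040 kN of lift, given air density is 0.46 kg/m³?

v = 253 m/s

L = ½ρv²S·CL ⇒ v = √(2L/(ρ·S·CL))
v = √(2 × 4.04×10^6 / (0.46 × 251 × 1.09)) = √64200 = 253 m/s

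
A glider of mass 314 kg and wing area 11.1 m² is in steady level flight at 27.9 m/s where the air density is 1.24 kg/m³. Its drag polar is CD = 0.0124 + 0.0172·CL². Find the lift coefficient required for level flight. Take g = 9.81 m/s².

CL = 0.575

In steady level flight, lift balances weight: W = mg = 314 × 9.81 = 3080.3 N.
q = ½ρv² = ½ × 1.24 × 27.9² = 482.6 Pa.
CL = W/(q·S) = 3080.3 / (482.6 × 11.1) = 0.575.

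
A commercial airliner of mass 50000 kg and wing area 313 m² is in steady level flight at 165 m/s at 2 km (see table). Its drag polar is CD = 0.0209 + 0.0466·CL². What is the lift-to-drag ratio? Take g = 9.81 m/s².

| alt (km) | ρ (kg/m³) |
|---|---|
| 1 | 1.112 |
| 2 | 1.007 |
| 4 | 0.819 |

L/D = 5.32

At 2 km, from the table: ρ = 1.007 kg/m³.
Level flight ⇒ L = W = m·g = 50000 × 9.81 = 4.905×10^5 N.
q = ½ρv² = ½ × 1.007 × 165² = 13710 Pa.
CL = 2W/(ρv²S) = 2×4.905×10^5/(1.007×165²×313) = 0.1143.
CD = 0.0209 + 0.0466 × 0.1143² = 0.02151.
L/D = CL/CD = 0.1143 / 0.02151 = 5.32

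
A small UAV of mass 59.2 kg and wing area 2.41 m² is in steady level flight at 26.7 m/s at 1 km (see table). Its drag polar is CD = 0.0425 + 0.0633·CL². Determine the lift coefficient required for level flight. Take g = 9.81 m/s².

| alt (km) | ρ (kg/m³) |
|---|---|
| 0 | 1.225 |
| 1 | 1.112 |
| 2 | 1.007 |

At 1 km, from the table: ρ = 1.112 kg/m³.
Weight W = mg = 59.2 × 9.81 = 580.75 N; in level flight L = W.
q = ½ρv² = ½ × 1.112 × 26.7² = 396.4 Pa.
Required CL = L/(qS) = 580.75/(396.4·2.41) = 0.608.

CL = 0.608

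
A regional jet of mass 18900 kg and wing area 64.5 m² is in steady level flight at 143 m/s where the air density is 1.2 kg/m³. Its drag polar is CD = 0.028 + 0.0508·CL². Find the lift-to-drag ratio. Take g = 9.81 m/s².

Weight W = mg = 18900 × 9.81 = 1.8541×10^5 N; in level flight L = W.
q = ½ρv² = ½ × 1.2 × 143² = 12270 Pa.
Required CL = L/(qS) = 1.8541×10^5/(12270·64.5) = 0.2343.
CD = 0.028 + 0.0508 × 0.2343² = 0.03079.
L/D = CL/CD = 0.2343 / 0.03079 = 7.61

L/D = 7.61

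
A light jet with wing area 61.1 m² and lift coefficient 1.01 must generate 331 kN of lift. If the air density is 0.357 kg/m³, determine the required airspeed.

v = 173 m/s

L = ½ρv²S·CL ⇒ v = √(2L/(ρ·S·CL))
v = √(2 × 3.31×10^5 / (0.357 × 61.1 × 1.01)) = √30050 = 173 m/s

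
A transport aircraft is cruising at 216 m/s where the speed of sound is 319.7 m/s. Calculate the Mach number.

M = 0.676

M = v/a = 216 / 319.7 = 0.676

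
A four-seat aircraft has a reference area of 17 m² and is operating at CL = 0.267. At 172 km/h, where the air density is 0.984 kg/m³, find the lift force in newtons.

L = 5100 N

Convert speed: v = 172 km/h ÷ 3.6 = 47.78 m/s.
L = ½ρv²S·CL = ½ × 0.984 × 47.78² × 17 × 0.267 = 5100 N ≈ 5.1 kN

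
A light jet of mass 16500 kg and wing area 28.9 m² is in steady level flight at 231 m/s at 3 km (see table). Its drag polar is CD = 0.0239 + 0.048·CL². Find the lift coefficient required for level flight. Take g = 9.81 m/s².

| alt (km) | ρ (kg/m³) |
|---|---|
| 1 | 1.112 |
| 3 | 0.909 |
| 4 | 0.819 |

At 3 km, from the table: ρ = 0.909 kg/m³.
Level flight ⇒ L = W = m·g = 16500 × 9.81 = 1.6186×10^5 N.
Dynamic pressure q = 0.5 × 0.909 × 231² = 24250 Pa.
CL = 2W/(ρv²S) = 2×1.6186×10^5/(0.909×231²×28.9) = 0.2309.

CL = 0.231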